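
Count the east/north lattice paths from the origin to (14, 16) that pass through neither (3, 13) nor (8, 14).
Number of paths = 136359355

Inclusion–exclusion. Total paths: C(30, 14) = 145422675. Through P₁: C(16, 3)·C(14, 11) = 203840. Through P₂: C(22, 8)·C(8, 6) = 8953560. Since P₁ is strictly southwest of P₂, a monotone path through both must visit P₁ then P₂; paths through both = C(16, 3)·C(6, 5)·C(8, 6) = 94080. Avoid both = 145422675 − 203840 − 8953560 + 94080 = 136359355.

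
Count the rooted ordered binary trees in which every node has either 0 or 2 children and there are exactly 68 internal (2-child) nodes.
C_68 = 86218923998960285726185640663701108500

These full binary trees are counted by the Catalan number C_n = (1/(n + 1)) · C(2n, n). For n = 68: C_68 = (1/69) · C(136, 68) = 5949105755928259715106809205795376486500/69 = 86218923998960285726185640663701108500.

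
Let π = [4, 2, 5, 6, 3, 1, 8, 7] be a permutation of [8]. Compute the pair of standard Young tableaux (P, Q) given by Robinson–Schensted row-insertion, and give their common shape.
P = [1, 3, 6, 7] / [2, 5, 8] / [4];  Q = [1, 3, 4, 7] / [2, 5, 8] / [6];  common shape = (4, 3, 1)

Row-insert the values π_1, π_2, … into P one at a time, bumping the leftmost entry strictly greater than the inserted value down to the next row. The recording tableau Q records, in position (i, j), the step at which that cell was added to P.
  Insert 4 (step 1): P = [4];  Q = [1]
  Insert 2 (step 2): P = [2] / [4];  Q = [1] / [2]
  Insert 5 (step 3): P = [2, 5] / [4];  Q = [1, 3] / [2]
  Insert 6 (step 4): P = [2, 5, 6] / [4];  Q = [1, 3, 4] / [2]
  Insert 3 (step 5): P = [2, 3, 6] / [4, 5];  Q = [1, 3, 4] / [2, 5]
  Insert 1 (step 6): P = [1, 3, 6] / [2, 5] / [4];  Q = [1, 3, 4] / [2, 5] / [6]
  Insert 8 (step 7): P = [1, 3, 6, 8] / [2, 5] / [4];  Q = [1, 3, 4, 7] / [2, 5] / [6]
  Insert 7 (step 8): P = [1, 3, 6, 7] / [2, 5, 8] / [4];  Q = [1, 3, 4, 7] / [2, 5, 8] / [6]
Final shape: (4, 3, 1).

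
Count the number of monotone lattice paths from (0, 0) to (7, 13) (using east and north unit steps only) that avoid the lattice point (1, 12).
Number of paths = 77429

Total paths from (0, 0) to (7, 13): C(20, 7) = 77520. Paths through (1, 12): (paths (0, 0) → (1, 12)) × (paths (1, 12) → (7, 13)) = C(13, 1) · C(7, 6) = 13 · 7 = 91. Avoidance count = 77520 − 91 = 77429.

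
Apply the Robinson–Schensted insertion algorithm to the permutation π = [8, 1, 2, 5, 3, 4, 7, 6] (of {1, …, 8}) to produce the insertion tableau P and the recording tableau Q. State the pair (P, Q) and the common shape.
P = [1, 2, 3, 4, 6] / [5, 7] / [8];  Q = [1, 3, 4, 6, 7] / [2, 8] / [5];  common shape = (5, 2, 1)

Row-insert the values π_1, π_2, … into P one at a time, bumping the leftmost entry strictly greater than the inserted value down to the next row. The recording tableau Q records, in position (i, j), the step at which that cell was added to P.
  Insert 8 (step 1): P = [8];  Q = [1]
  Insert 1 (step 2): P = [1] / [8];  Q = [1] / [2]
  Insert 2 (step 3): P = [1, 2] / [8];  Q = [1, 3] / [2]
  Insert 5 (step 4): P = [1, 2, 5] / [8];  Q = [1, 3, 4] / [2]
  Insert 3 (step 5): P = [1, 2, 3] / [5] / [8];  Q = [1, 3, 4] / [2] / [5]
  Insert 4 (step 6): P = [1, 2, 3, 4] / [5] / [8];  Q = [1, 3, 4, 6] / [2] / [5]
  Insert 7 (step 7): P = [1, 2, 3, 4, 7] / [5] / [8];  Q = [1, 3, 4, 6, 7] / [2] / [5]
  Insert 6 (step 8): P = [1, 2, 3, 4, 6] / [5, 7] / [8];  Q = [1, 3, 4, 6, 7] / [2, 8] / [5]
Final shape: (5, 2, 1).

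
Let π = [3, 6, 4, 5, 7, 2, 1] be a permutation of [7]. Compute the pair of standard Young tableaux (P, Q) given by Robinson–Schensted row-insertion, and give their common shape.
P = [1, 4, 5, 7] / [2] / [3] / [6];  Q = [1, 2, 4, 5] / [3] / [6] / [7];  common shape = (4, 1, 1, 1)

Row-insert the values π_1, π_2, … into P one at a time, bumping the leftmost entry strictly greater than the inserted value down to the next row. The recording tableau Q records, in position (i, j), the step at which that cell was added to P.
  Insert 3 (step 1): P = [3];  Q = [1]
  Insert 6 (step 2): P = [3, 6];  Q = [1, 2]
  Insert 4 (step 3): P = [3, 4] / [6];  Q = [1, 2] / [3]
  Insert 5 (step 4): P = [3, 4, 5] / [6];  Q = [1, 2, 4] / [3]
  Insert 7 (step 5): P = [3, 4, 5, 7] / [6];  Q = [1, 2, 4, 5] / [3]
  Insert 2 (step 6): P = [2, 4, 5, 7] / [3] / [6];  Q = [1, 2, 4, 5] / [3] / [6]
  Insert 1 (step 7): P = [1, 4, 5, 7] / [2] / [3] / [6];  Q = [1, 2, 4, 5] / [3] / [6] / [7]
Final shape: (4, 1, 1, 1).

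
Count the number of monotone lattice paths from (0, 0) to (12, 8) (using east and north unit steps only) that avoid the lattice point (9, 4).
Number of paths = 100945

Total paths from (0, 0) to (12, 8): C(20, 12) = 125970. Paths through (9, 4): (paths (0, 0) → (9, 4)) × (paths (9, 4) → (12, 8)) = C(13, 9) · C(7, 3) = 715 · 35 = 25025. Avoidance count = 125970 − 25025 = 100945.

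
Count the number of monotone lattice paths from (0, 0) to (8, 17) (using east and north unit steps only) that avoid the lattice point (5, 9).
Number of paths = 751245

Total paths from (0, 0) to (8, 17): C(25, 8) = 1081575. Paths through (5, 9): (paths (0, 0) → (5, 9)) × (paths (5, 9) → (8, 17)) = C(14, 5) · C(11, 3) = 2002 · 165 = 330330. Avoidance count = 1081575 − 330330 = 751245.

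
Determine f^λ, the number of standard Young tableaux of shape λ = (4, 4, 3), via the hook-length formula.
# SYT of shape (4, 4, 3) = 462

Hook-length formula: f^λ = n! / Π hook(c), product over all cells c of the Young diagram. For λ = (4, 4, 3), n = 11 boxes. Hook lengths by row (left-to-right, top-to-bottom): [6, 5, 4, 2]; [5, 4, 3, 1]; [3, 2, 1]. Product of hooks = 86400. So f^λ = 11! / 86400 = 39916800 / 86400 = 462.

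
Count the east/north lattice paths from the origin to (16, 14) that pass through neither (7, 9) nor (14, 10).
Number of paths = 94473755

Inclusion–exclusion. Total paths: C(30, 16) = 145422675. Through P₁: C(16, 7)·C(14, 9) = 22902880. Through P₂: C(24, 14)·C(6, 2) = 29418840. Since P₁ is strictly southwest of P₂, a monotone path through both must visit P₁ then P₂; paths through both = C(16, 7)·C(8, 7)·C(6, 2) = 1372800. Avoid both = 145422675 − 22902880 − 29418840 + 1372800 = 94473755.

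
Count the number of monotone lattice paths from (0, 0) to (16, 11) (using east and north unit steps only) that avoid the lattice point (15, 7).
Number of paths = 12185175

Total paths from (0, 0) to (16, 11): C(27, 16) = 13037895. Paths through (15, 7): (paths (0, 0) → (15, 7)) × (paths (15, 7) → (16, 11)) = C(22, 15) · C(5, 1) = 170544 · 5 = 852720. Avoidance count = 13037895 − 852720 = 12185175.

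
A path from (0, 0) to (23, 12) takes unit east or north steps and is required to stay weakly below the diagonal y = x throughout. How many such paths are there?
Number of paths = 417225900

By the reflection principle (André's argument), the number of monotone paths to (23, 12) with n ≤ m that never go above y = x is C(35, 23) − C(35, 24) = 834451800 − 417225900 = 417225900.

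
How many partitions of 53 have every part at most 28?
p(53, parts ≤ 28) = 322593

Use the recurrence p(n, m) = p(n, m−1) + p(n−m, m): either the largest part is < m (count p(n, m−1)) or the largest part is exactly m (remove one copy of m, count p(n−m, m)). With p(0, ·) = 1 this gives p(53, parts ≤ 28) = 322593. (By conjugating Young diagrams, this also counts partitions of 53 into at most 28 parts.)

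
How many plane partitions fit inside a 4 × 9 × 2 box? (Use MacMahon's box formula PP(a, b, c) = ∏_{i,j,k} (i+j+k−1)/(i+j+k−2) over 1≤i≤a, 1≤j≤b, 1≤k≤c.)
PP(4, 9, 2) = 143143

Evaluate the triple product over i = 1..4, j = 1..9, k = 1..2. The factors are (2/1) · (3/2) · (3/2) · (4/3) · (4/3) · (5/4) · (5/4) · (6/5) · … (72 factors total). The numerators and denominators telescope so the product is an integer; carrying out the multiplication exactly gives PP(4, 9, 2) = 143143.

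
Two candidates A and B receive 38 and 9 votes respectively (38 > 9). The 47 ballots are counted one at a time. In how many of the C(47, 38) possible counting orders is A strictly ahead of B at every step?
Strict-lead orderings = 840783515

Total orderings of the 47 votes with 38 for A: C(47, 38) = 1362649145. By the Bertrand ballot formula (Cycle Lemma / reflection principle), the number of orderings in which A is strictly ahead of B throughout is (p − q)/(p + q) · C(p + q, p) = (38 − 9)/(38 + 9) · 1362649145 = 840783515.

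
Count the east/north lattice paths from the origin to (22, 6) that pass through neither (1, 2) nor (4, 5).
Number of paths = 337536

Inclusion–exclusion. Total paths: C(28, 22) = 376740. Through P₁: C(3, 1)·C(25, 21) = 37950. Through P₂: C(9, 4)·C(19, 18) = 2394. Since P₁ is strictly southwest of P₂, a monotone path through both must visit P₁ then P₂; paths through both = C(3, 1)·C(6, 3)·C(19, 18) = 1140. Avoid both = 376740 − 37950 − 2394 + 1140 = 337536.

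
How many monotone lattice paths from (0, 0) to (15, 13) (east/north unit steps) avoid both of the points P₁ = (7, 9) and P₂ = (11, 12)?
Number of paths = 27020970

Inclusion–exclusion. Total paths: C(28, 15) = 37442160. Through P₁: C(16, 7)·C(12, 8) = 5662800. Through P₂: C(23, 11)·C(5, 4) = 6760390. Since P₁ is strictly southwest of P₂, a monotone path through both must visit P₁ then P₂; paths through both = C(16, 7)·C(7, 4)·C(5, 4) = 2002000. Avoid both = 37442160 − 5662800 − 6760390 + 2002000 = 27020970.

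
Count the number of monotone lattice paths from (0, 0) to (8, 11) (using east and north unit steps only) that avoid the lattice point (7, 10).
Number of paths = 36686

Total paths from (0, 0) to (8, 11): C(19, 8) = 75582. Paths through (7, 10): (paths (0, 0) → (7, 10)) × (paths (7, 10) → (8, 11)) = C(17, 7) · C(2, 1) = 19448 · 2 = 38896. Avoidance count = 75582 − 38896 = 36686.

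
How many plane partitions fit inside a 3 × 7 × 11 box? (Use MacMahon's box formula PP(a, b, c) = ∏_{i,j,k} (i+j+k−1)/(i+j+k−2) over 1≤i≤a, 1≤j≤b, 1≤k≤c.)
PP(3, 7, 11) = 431621592480

Evaluate the triple product over i = 1..3, j = 1..7, k = 1..11. The factors are (2/1) · (3/2) · (4/3) · (5/4) · (6/5) · (7/6) · (8/7) · (9/8) · … (231 factors total). The numerators and denominators telescope so the product is an integer; carrying out the multiplication exactly gives PP(3, 7, 11) = 431621592480.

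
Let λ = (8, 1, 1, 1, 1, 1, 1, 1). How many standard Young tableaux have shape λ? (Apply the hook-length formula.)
# SYT of shape (8, 1, 1, 1, 1, 1, 1, 1) = 3432

Hook-length formula: f^λ = n! / Π hook(c), product over all cells c of the Young diagram. For λ = (8, 1, 1, 1, 1, 1, 1, 1), n = 15 boxes. Hook lengths by row (left-to-right, top-to-bottom): [15, 7, 6, 5, 4, 3, 2, 1]; [7]; [6]; [5]; [4]; [3]; [2]; [1]. Product of hooks = 381024000. So f^λ = 15! / 381024000 = 1307674368000 / 381024000 = 3432.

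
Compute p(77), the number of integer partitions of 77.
p(77) = 10619863

Compute p(n) via the recurrence p(n, m) = p(n, m−1) + p(n−m, m), where p(n, m) counts partitions of n with all parts ≤ m and p(n) = p(n, n). The base cases are p(0, m) = 1 and p(n, 0) = 0 for n > 0. Filling the table yields p(77) = 10619863. (Euler's pentagonal recurrence is an alternative.)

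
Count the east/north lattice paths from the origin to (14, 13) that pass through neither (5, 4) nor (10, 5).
Number of paths = 12819915

Inclusion–exclusion. Total paths: C(27, 14) = 20058300. Through P₁: C(9, 5)·C(18, 9) = 6126120. Through P₂: C(15, 10)·C(12, 4) = 1486485. Since P₁ is strictly southwest of P₂, a monotone path through both must visit P₁ then P₂; paths through both = C(9, 5)·C(6, 5)·C(12, 4) = 374220. Avoid both = 20058300 − 6126120 − 1486485 + 374220 = 12819915.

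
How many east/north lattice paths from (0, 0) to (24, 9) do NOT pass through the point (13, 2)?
Number of paths = 35225580

Total paths from (0, 0) to (24, 9): C(33, 24) = 38567100. Paths through (13, 2): (paths (0, 0) → (13, 2)) × (paths (13, 2) → (24, 9)) = C(15, 13) · C(18, 11) = 105 · 31824 = 3341520. Avoidance count = 38567100 − 3341520 = 35225580.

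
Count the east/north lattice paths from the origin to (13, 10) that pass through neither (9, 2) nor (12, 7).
Number of paths = 927609

Inclusion–exclusion. Total paths: C(23, 13) = 1144066. Through P₁: C(11, 9)·C(12, 4) = 27225. Through P₂: C(19, 12)·C(4, 1) = 201552. Since P₁ is strictly southwest of P₂, a monotone path through both must visit P₁ then P₂; paths through both = C(11, 9)·C(8, 3)·C(4, 1) = 12320. Avoid both = 1144066 − 27225 − 201552 + 12320 = 927609.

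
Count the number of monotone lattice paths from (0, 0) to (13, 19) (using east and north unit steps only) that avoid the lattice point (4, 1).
Number of paths = 323939475

Total paths from (0, 0) to (13, 19): C(32, 13) = 347373600. Paths through (4, 1): (paths (0, 0) → (4, 1)) × (paths (4, 1) → (13, 19)) = C(5, 4) · C(27, 9) = 5 · 4686825 = 23434125. Avoidance count = 347373600 − 23434125 = 323939475.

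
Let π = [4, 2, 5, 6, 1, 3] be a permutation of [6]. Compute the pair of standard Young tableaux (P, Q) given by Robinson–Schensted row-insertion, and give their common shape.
P = [1, 3, 6] / [2, 5] / [4];  Q = [1, 3, 4] / [2, 6] / [5];  common shape = (3, 2, 1)

Row-insert the values π_1, π_2, … into P one at a time, bumping the leftmost entry strictly greater than the inserted value down to the next row. The recording tableau Q records, in position (i, j), the step at which that cell was added to P.
  Insert 4 (step 1): P = [4];  Q = [1]
  Insert 2 (step 2): P = [2] / [4];  Q = [1] / [2]
  Insert 5 (step 3): P = [2, 5] / [4];  Q = [1, 3] / [2]
  Insert 6 (step 4): P = [2, 5, 6] / [4];  Q = [1, 3, 4] / [2]
  Insert 1 (step 5): P = [1, 5, 6] / [2] / [4];  Q = [1, 3, 4] / [2] / [5]
  Insert 3 (step 6): P = [1, 3, 6] / [2, 5] / [4];  Q = [1, 3, 4] / [2, 6] / [5]
Final shape: (3, 2, 1).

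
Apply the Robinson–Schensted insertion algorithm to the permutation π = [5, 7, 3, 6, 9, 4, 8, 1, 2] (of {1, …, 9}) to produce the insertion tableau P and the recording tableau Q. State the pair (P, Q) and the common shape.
P = [1, 2, 8] / [3, 4, 9] / [5, 6] / [7];  Q = [1, 2, 5] / [3, 4, 7] / [6, 9] / [8];  common shape = (3, 3, 2, 1)

Row-insert the values π_1, π_2, … into P one at a time, bumping the leftmost entry strictly greater than the inserted value down to the next row. The recording tableau Q records, in position (i, j), the step at which that cell was added to P.
  Insert 5 (step 1): P = [5];  Q = [1]
  Insert 7 (step 2): P = [5, 7];  Q = [1, 2]
  Insert 3 (step 3): P = [3, 7] / [5];  Q = [1, 2] / [3]
  Insert 6 (step 4): P = [3, 6] / [5, 7];  Q = [1, 2] / [3, 4]
  Insert 9 (step 5): P = [3, 6, 9] / [5, 7];  Q = [1, 2, 5] / [3, 4]
  Insert 4 (step 6): P = [3, 4, 9] / [5, 6] / [7];  Q = [1, 2, 5] / [3, 4] / [6]
  Insert 8 (step 7): P = [3, 4, 8] / [5, 6, 9] / [7];  Q = [1, 2, 5] / [3, 4, 7] / [6]
  Insert 1 (step 8): P = [1, 4, 8] / [3, 6, 9] / [5] / [7];  Q = [1, 2, 5] / [3, 4, 7] / [6] / [8]
  Insert 2 (step 9): P = [1, 2, 8] / [3, 4, 9] / [5, 6] / [7];  Q = [1, 2, 5] / [3, 4, 7] / [6, 9] / [8]
Final shape: (3, 3, 2, 1).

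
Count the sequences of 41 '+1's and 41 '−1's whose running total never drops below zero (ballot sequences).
C_41 = 10113918591637898134020

These ballot sequences are counted by the Catalan number C_n = (1/(n + 1)) · C(2n, n). For n = 41: C_41 = (1/42) · C(82, 41) = 424784580848791721628840/42 = 10113918591637898134020.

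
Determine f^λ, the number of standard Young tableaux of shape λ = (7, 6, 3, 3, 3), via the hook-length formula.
# SYT of shape (7, 6, 3, 3, 3) = 724243520

Hook-length formula: f^λ = n! / Π hook(c), product over all cells c of the Young diagram. For λ = (7, 6, 3, 3, 3), n = 22 boxes. Hook lengths by row (left-to-right, top-to-bottom): [11, 10, 9, 5, 4, 3, 1]; [9, 8, 7, 3, 2, 1]; [5, 4, 3]; [4, 3, 2]; [3, 2, 1]. Product of hooks = 1551965184000. So f^λ = 22! / 1551965184000 = 1124000727777607680000 / 1551965184000 = 724243520.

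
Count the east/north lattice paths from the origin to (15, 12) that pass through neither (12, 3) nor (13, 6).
Number of paths = 16575024

Inclusion–exclusion. Total paths: C(27, 15) = 17383860. Through P₁: C(15, 12)·C(12, 3) = 100100. Through P₂: C(19, 13)·C(8, 2) = 759696. Since P₁ is strictly southwest of P₂, a monotone path through both must visit P₁ then P₂; paths through both = C(15, 12)·C(4, 1)·C(8, 2) = 50960. Avoid both = 17383860 − 100100 − 759696 + 50960 = 16575024.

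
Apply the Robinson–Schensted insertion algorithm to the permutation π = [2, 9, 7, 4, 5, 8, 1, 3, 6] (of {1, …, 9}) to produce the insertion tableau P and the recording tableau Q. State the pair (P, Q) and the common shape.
P = [1, 3, 5, 6] / [2, 4, 8] / [7] / [9];  Q = [1, 2, 5, 6] / [3, 8, 9] / [4] / [7];  common shape = (4, 3, 1, 1)

Row-insert the values π_1, π_2, … into P one at a time, bumping the leftmost entry strictly greater than the inserted value down to the next row. The recording tableau Q records, in position (i, j), the step at which that cell was added to P.
  Insert 2 (step 1): P = [2];  Q = [1]
  Insert 9 (step 2): P = [2, 9];  Q = [1, 2]
  Insert 7 (step 3): P = [2, 7] / [9];  Q = [1, 2] / [3]
  Insert 4 (step 4): P = [2, 4] / [7] / [9];  Q = [1, 2] / [3] / [4]
  Insert 5 (step 5): P = [2, 4, 5] / [7] / [9];  Q = [1, 2, 5] / [3] / [4]
  Insert 8 (step 6): P = [2, 4, 5, 8] / [7] / [9];  Q = [1, 2, 5, 6] / [3] / [4]
  Insert 1 (step 7): P = [1, 4, 5, 8] / [2] / [7] / [9];  Q = [1, 2, 5, 6] / [3] / [4] / [7]
  Insert 3 (step 8): P = [1, 3, 5, 8] / [2, 4] / [7] / [9];  Q = [1, 2, 5, 6] / [3, 8] / [4] / [7]
  Insert 6 (step 9): P = [1, 3, 5, 6] / [2, 4, 8] / [7] / [9];  Q = [1, 2, 5, 6] / [3, 8, 9] / [4] / [7]
Final shape: (4, 3, 1, 1).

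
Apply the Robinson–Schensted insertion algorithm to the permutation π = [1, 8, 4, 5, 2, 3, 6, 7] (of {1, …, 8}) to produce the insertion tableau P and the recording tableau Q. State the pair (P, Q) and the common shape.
P = [1, 2, 3, 6, 7] / [4, 5] / [8];  Q = [1, 2, 4, 7, 8] / [3, 6] / [5];  common shape = (5, 2, 1)

Row-insert the values π_1, π_2, … into P one at a time, bumping the leftmost entry strictly greater than the inserted value down to the next row. The recording tableau Q records, in position (i, j), the step at which that cell was added to P.
  Insert 1 (step 1): P = [1];  Q = [1]
  Insert 8 (step 2): P = [1, 8];  Q = [1, 2]
  Insert 4 (step 3): P = [1, 4] / [8];  Q = [1, 2] / [3]
  Insert 5 (step 4): P = [1, 4, 5] / [8];  Q = [1, 2, 4] / [3]
  Insert 2 (step 5): P = [1, 2, 5] / [4] / [8];  Q = [1, 2, 4] / [3] / [5]
  Insert 3 (step 6): P = [1, 2, 3] / [4, 5] / [8];  Q = [1, 2, 4] / [3, 6] / [5]
  Insert 6 (step 7): P = [1, 2, 3, 6] / [4, 5] / [8];  Q = [1, 2, 4, 7] / [3, 6] / [5]
  Insert 7 (step 8): P = [1, 2, 3, 6, 7] / [4, 5] / [8];  Q = [1, 2, 4, 7, 8] / [3, 6] / [5]
Final shape: (5, 2, 1).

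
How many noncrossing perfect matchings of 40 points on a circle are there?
C_20 = 6564120420

These noncrossing handshakes are counted by the Catalan number C_n = (1/(n + 1)) · C(2n, n). For n = 20: C_20 = (1/21) · C(40, 20) = 137846528820/21 = 6564120420.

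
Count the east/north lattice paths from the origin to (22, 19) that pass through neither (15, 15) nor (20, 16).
Number of paths = 129702218700

Inclusion–exclusion. Total paths: C(41, 22) = 244662670200. Through P₁: C(30, 15)·C(11, 7) = 51188781600. Through P₂: C(36, 20)·C(5, 2) = 73078721100. Since P₁ is strictly southwest of P₂, a monotone path through both must visit P₁ then P₂; paths through both = C(30, 15)·C(6, 5)·C(5, 2) = 9307051200. Avoid both = 244662670200 − 51188781600 − 73078721100 + 9307051200 = 129702218700.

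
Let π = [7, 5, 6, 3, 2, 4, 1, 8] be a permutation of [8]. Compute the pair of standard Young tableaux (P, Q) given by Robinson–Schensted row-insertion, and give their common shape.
P = [1, 4, 8] / [2, 6] / [3] / [5] / [7];  Q = [1, 3, 8] / [2, 6] / [4] / [5] / [7];  common shape = (3, 2, 1, 1, 1)

Row-insert the values π_1, π_2, … into P one at a time, bumping the leftmost entry strictly greater than the inserted value down to the next row. The recording tableau Q records, in position (i, j), the step at which that cell was added to P.
  Insert 7 (step 1): P = [7];  Q = [1]
  Insert 5 (step 2): P = [5] / [7];  Q = [1] / [2]
  Insert 6 (step 3): P = [5, 6] / [7];  Q = [1, 3] / [2]
  Insert 3 (step 4): P = [3, 6] / [5] / [7];  Q = [1, 3] / [2] / [4]
  Insert 2 (step 5): P = [2, 6] / [3] / [5] / [7];  Q = [1, 3] / [2] / [4] / [5]
  Insert 4 (step 6): P = [2, 4] / [3, 6] / [5] / [7];  Q = [1, 3] / [2, 6] / [4] / [5]
  Insert 1 (step 7): P = [1, 4] / [2, 6] / [3] / [5] / [7];  Q = [1, 3] / [2, 6] / [4] / [5] / [7]
  Insert 8 (step 8): P = [1, 4, 8] / [2, 6] / [3] / [5] / [7];  Q = [1, 3, 8] / [2, 6] / [4] / [5] / [7]
Final shape: (3, 2, 1, 1, 1).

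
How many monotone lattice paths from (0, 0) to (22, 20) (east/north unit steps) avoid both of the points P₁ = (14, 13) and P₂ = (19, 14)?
Number of paths = 326045857320

Inclusion–exclusion. Total paths: C(42, 22) = 513791607420. Through P₁: C(27, 14)·C(15, 8) = 129075160500. Through P₂: C(33, 19)·C(9, 3) = 68779972800. Since P₁ is strictly southwest of P₂, a monotone path through both must visit P₁ then P₂; paths through both = C(27, 14)·C(6, 5)·C(9, 3) = 10109383200. Avoid both = 513791607420 − 129075160500 − 68779972800 + 10109383200 = 326045857320.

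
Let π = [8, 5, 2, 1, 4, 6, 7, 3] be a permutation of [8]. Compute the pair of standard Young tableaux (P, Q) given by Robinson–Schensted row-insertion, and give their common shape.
P = [1, 3, 6, 7] / [2, 4] / [5] / [8];  Q = [1, 5, 6, 7] / [2, 8] / [3] / [4];  common shape = (4, 2, 1, 1)

Row-insert the values π_1, π_2, … into P one at a time, bumping the leftmost entry strictly greater than the inserted value down to the next row. The recording tableau Q records, in position (i, j), the step at which that cell was added to P.
  Insert 8 (step 1): P = [8];  Q = [1]
  Insert 5 (step 2): P = [5] / [8];  Q = [1] / [2]
  Insert 2 (step 3): P = [2] / [5] / [8];  Q = [1] / [2] / [3]
  Insert 1 (step 4): P = [1] / [2] / [5] / [8];  Q = [1] / [2] / [3] / [4]
  Insert 4 (step 5): P = [1, 4] / [2] / [5] / [8];  Q = [1, 5] / [2] / [3] / [4]
  Insert 6 (step 6): P = [1, 4, 6] / [2] / [5] / [8];  Q = [1, 5, 6] / [2] / [3] / [4]
  Insert 7 (step 7): P = [1, 4, 6, 7] / [2] / [5] / [8];  Q = [1, 5, 6, 7] / [2] / [3] / [4]
  Insert 3 (step 8): P = [1, 3, 6, 7] / [2, 4] / [5] / [8];  Q = [1, 5, 6, 7] / [2, 8] / [3] / [4]
Final shape: (4, 2, 1, 1).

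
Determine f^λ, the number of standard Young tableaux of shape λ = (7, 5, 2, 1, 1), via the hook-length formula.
# SYT of shape (7, 5, 2, 1, 1) = 515970

Hook-length formula: f^λ = n! / Π hook(c), product over all cells c of the Young diagram. For λ = (7, 5, 2, 1, 1), n = 16 boxes. Hook lengths by row (left-to-right, top-to-bottom): [11, 8, 6, 5, 4, 2, 1]; [8, 5, 3, 2, 1]; [4, 1]; [2]; [1]. Product of hooks = 40550400. So f^λ = 16! / 40550400 = 20922789888000 / 40550400 = 515970.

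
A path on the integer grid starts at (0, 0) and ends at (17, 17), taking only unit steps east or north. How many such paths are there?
Number of paths = 2333606220

A monotone lattice path from (0, 0) to (17, 17) consists of 17 east steps and 17 north steps in some order, so it is determined by which 17 of the 34 steps are east. The count is C(34, 17) = 2333606220.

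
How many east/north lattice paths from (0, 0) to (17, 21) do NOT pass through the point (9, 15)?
Number of paths = 24854708868

Total paths from (0, 0) to (17, 21): C(38, 17) = 28781143380. Paths through (9, 15): (paths (0, 0) → (9, 15)) × (paths (9, 15) → (17, 21)) = C(24, 9) · C(14, 8) = 1307504 · 3003 = 3926434512. Avoidance count = 28781143380 − 3926434512 = 24854708868.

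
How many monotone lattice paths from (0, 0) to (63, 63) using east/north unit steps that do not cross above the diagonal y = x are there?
C_63 = 94295850558771979787935384946380125

These NE paths below the diagonal are counted by the Catalan number C_n = (1/(n + 1)) · C(2n, n). For n = 63: C_63 = (1/64) · C(126, 63) = 6034934435761406706427864636568328000/64 = 94295850558771979787935384946380125.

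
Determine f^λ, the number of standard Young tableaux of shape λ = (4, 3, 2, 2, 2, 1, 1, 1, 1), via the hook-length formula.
# SYT of shape (4, 3, 2, 2, 2, 1, 1, 1, 1) = 583440

Hook-length formula: f^λ = n! / Π hook(c), product over all cells c of the Young diagram. For λ = (4, 3, 2, 2, 2, 1, 1, 1, 1), n = 17 boxes. Hook lengths by row (left-to-right, top-to-bottom): [12, 7, 3, 1]; [10, 5, 1]; [8, 3]; [7, 2]; [6, 1]; [4]; [3]; [2]; [1]. Product of hooks = 609638400. So f^λ = 17! / 609638400 = 355687428096000 / 609638400 = 583440.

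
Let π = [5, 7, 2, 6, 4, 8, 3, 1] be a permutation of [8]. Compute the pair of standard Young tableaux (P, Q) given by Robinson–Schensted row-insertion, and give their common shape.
P = [1, 3, 8] / [2, 6] / [4] / [5] / [7];  Q = [1, 2, 6] / [3, 4] / [5] / [7] / [8];  common shape = (3, 2, 1, 1, 1)

Row-insert the values π_1, π_2, … into P one at a time, bumping the leftmost entry strictly greater than the inserted value down to the next row. The recording tableau Q records, in position (i, j), the step at which that cell was added to P.
  Insert 5 (step 1): P = [5];  Q = [1]
  Insert 7 (step 2): P = [5, 7];  Q = [1, 2]
  Insert 2 (step 3): P = [2, 7] / [5];  Q = [1, 2] / [3]
  Insert 6 (step 4): P = [2, 6] / [5, 7];  Q = [1, 2] / [3, 4]
  Insert 4 (step 5): P = [2, 4] / [5, 6] / [7];  Q = [1, 2] / [3, 4] / [5]
  Insert 8 (step 6): P = [2, 4, 8] / [5, 6] / [7];  Q = [1, 2, 6] / [3, 4] / [5]
  Insert 3 (step 7): P = [2, 3, 8] / [4, 6] / [5] / [7];  Q = [1, 2, 6] / [3, 4] / [5] / [7]
  Insert 1 (step 8): P = [1, 3, 8] / [2, 6] / [4] / [5] / [7];  Q = [1, 2, 6] / [3, 4] / [5] / [7] / [8]
Final shape: (3, 2, 1, 1, 1).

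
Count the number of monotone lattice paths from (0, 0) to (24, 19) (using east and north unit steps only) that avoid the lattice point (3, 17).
Number of paths = 800472143430

Total paths from (0, 0) to (24, 19): C(43, 24) = 800472431850. Paths through (3, 17): (paths (0, 0) → (3, 17)) × (paths (3, 17) → (24, 19)) = C(20, 3) · C(23, 21) = 1140 · 253 = 288420. Avoidance count = 800472431850 − 288420 = 800472143430.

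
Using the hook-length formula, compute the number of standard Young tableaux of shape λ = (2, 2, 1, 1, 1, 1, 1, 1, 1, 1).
# SYT of shape (2, 2, 1, 1, 1, 1, 1, 1, 1, 1) = 54

Hook-length formula: f^λ = n! / Π hook(c), product over all cells c of the Young diagram. For λ = (2, 2, 1, 1, 1, 1, 1, 1, 1, 1), n = 12 boxes. Hook lengths by row (left-to-right, top-to-bottom): [11, 2]; [10, 1]; [8]; [7]; [6]; [5]; [4]; [3]; [2]; [1]. Product of hooks = 8870400. So f^λ = 12! / 8870400 = 479001600 / 8870400 = 54.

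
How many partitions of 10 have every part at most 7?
p(10, parts ≤ 7) = 38

Partitions of 10 with all parts ≤ 7: 7+3, 7+2+1, 7+1+1+1, 6+4, 6+3+1, 6+2+2, 6+2+1+1, 6+1+1+1+1, 5+5, 5+4+1, 5+3+2, 5+3+1+1, 5+2+2+1, 5+2+1+1+1, 5+1+1+1+1+1, 4+4+2, 4+4+1+1, 4+3+3, 4+3+2+1, 4+3+1+1+1, 4+2+2+2, 4+2+2+1+1, 4+2+1+1+1+1, 4+1+1+1+1+1+1, 3+3+3+1, 3+3+2+2, 3+3+2+1+1, 3+3+1+1+1+1, 3+2+2+2+1, 3+2+2+1+1+1, … (38 total). Count = 38.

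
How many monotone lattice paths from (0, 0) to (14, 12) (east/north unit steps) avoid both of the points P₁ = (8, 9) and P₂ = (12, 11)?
Number of paths = 4653376

Inclusion–exclusion. Total paths: C(26, 14) = 9657700. Through P₁: C(17, 8)·C(9, 6) = 2042040. Through P₂: C(23, 12)·C(3, 2) = 4056234. Since P₁ is strictly southwest of P₂, a monotone path through both must visit P₁ then P₂; paths through both = C(17, 8)·C(6, 4)·C(3, 2) = 1093950. Avoid both = 9657700 − 2042040 − 4056234 + 1093950 = 4653376.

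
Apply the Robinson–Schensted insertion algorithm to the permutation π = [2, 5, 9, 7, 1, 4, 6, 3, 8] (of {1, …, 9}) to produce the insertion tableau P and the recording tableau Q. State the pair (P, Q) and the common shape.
P = [1, 3, 6, 8] / [2, 4, 7] / [5] / [9];  Q = [1, 2, 3, 9] / [4, 6, 7] / [5] / [8];  common shape = (4, 3, 1, 1)

Row-insert the values π_1, π_2, … into P one at a time, bumping the leftmost entry strictly greater than the inserted value down to the next row. The recording tableau Q records, in position (i, j), the step at which that cell was added to P.
  Insert 2 (step 1): P = [2];  Q = [1]
  Insert 5 (step 2): P = [2, 5];  Q = [1, 2]
  Insert 9 (step 3): P = [2, 5, 9];  Q = [1, 2, 3]
  Insert 7 (step 4): P = [2, 5, 7] / [9];  Q = [1, 2, 3] / [4]
  Insert 1 (step 5): P = [1, 5, 7] / [2] / [9];  Q = [1, 2, 3] / [4] / [5]
  Insert 4 (step 6): P = [1, 4, 7] / [2, 5] / [9];  Q = [1, 2, 3] / [4, 6] / [5]
  Insert 6 (step 7): P = [1, 4, 6] / [2, 5, 7] / [9];  Q = [1, 2, 3] / [4, 6, 7] / [5]
  Insert 3 (step 8): P = [1, 3, 6] / [2, 4, 7] / [5] / [9];  Q = [1, 2, 3] / [4, 6, 7] / [5] / [8]
  Insert 8 (step 9): P = [1, 3, 6, 8] / [2, 4, 7] / [5] / [9];  Q = [1, 2, 3, 9] / [4, 6, 7] / [5] / [8]
Final shape: (4, 3, 1, 1).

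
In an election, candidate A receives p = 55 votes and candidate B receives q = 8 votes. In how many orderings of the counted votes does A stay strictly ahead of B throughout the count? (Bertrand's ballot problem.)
Strict-lead orderings = 2889302393

Total orderings of the 63 votes with 55 for A: C(63, 55) = 3872894697. By the Bertrand ballot formula (Cycle Lemma / reflection principle), the number of orderings in which A is strictly ahead of B throughout is (p − q)/(p + q) · C(p + q, p) = (55 − 8)/(55 + 8) · 3872894697 = 2889302393.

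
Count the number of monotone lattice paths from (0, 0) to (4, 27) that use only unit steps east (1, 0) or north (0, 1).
Number of paths = 31465

A monotone lattice path from (0, 0) to (4, 27) consists of 4 east steps and 27 north steps in some order, so it is determined by which 4 of the 31 steps are east. The count is C(31, 4) = 31465.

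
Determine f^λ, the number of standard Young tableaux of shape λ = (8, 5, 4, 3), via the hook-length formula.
# SYT of shape (8, 5, 4, 3) = 51597312

Hook-length formula: f^λ = n! / Π hook(c), product over all cells c of the Young diagram. For λ = (8, 5, 4, 3), n = 20 boxes. Hook lengths by row (left-to-right, top-to-bottom): [11, 10, 9, 7, 5, 3, 2, 1]; [7, 6, 5, 3, 1]; [5, 4, 3, 1]; [3, 2, 1]. Product of hooks = 47151720000. So f^λ = 20! / 47151720000 = 2432902008176640000 / 47151720000 = 51597312.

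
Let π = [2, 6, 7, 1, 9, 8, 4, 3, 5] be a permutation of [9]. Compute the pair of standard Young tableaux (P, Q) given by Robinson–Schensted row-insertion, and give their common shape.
P = [1, 3, 5, 8] / [2, 4, 7] / [6] / [9];  Q = [1, 2, 3, 5] / [4, 6, 9] / [7] / [8];  common shape = (4, 3, 1, 1)

Row-insert the values π_1, π_2, … into P one at a time, bumping the leftmost entry strictly greater than the inserted value down to the next row. The recording tableau Q records, in position (i, j), the step at which that cell was added to P.
  Insert 2 (step 1): P = [2];  Q = [1]
  Insert 6 (step 2): P = [2, 6];  Q = [1, 2]
  Insert 7 (step 3): P = [2, 6, 7];  Q = [1, 2, 3]
  Insert 1 (step 4): P = [1, 6, 7] / [2];  Q = [1, 2, 3] / [4]
  Insert 9 (step 5): P = [1, 6, 7, 9] / [2];  Q = [1, 2, 3, 5] / [4]
  Insert 8 (step 6): P = [1, 6, 7, 8] / [2, 9];  Q = [1, 2, 3, 5] / [4, 6]
  Insert 4 (step 7): P = [1, 4, 7, 8] / [2, 6] / [9];  Q = [1, 2, 3, 5] / [4, 6] / [7]
  Insert 3 (step 8): P = [1, 3, 7, 8] / [2, 4] / [6] / [9];  Q = [1, 2, 3, 5] / [4, 6] / [7] / [8]
  Insert 5 (step 9): P = [1, 3, 5, 8] / [2, 4, 7] / [6] / [9];  Q = [1, 2, 3, 5] / [4, 6, 9] / [7] / [8]
Final shape: (4, 3, 1, 1).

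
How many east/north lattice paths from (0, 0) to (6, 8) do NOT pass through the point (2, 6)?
Number of paths = 2583

Total paths from (0, 0) to (6, 8): C(14, 6) = 3003. Paths through (2, 6): (paths (0, 0) → (2, 6)) × (paths (2, 6) → (6, 8)) = C(8, 2) · C(6, 4) = 28 · 15 = 420. Avoidance count = 3003 − 420 = 2583.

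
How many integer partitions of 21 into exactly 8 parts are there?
p(21, 8 parts) = 89

Partitions of n into exactly k parts are in bijection with partitions of n − k into at most k parts (subtract 1 from each part). So p(21, exactly 8) = p(13, parts ≤ 8). Computing via the recurrence p(m, j) = p(m, j−1) + p(m−j, j) gives 89.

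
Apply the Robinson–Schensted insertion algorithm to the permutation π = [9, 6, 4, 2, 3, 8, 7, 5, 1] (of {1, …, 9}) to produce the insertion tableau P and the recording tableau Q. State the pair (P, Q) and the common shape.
P = [1, 3, 5] / [2, 7] / [4, 8] / [6] / [9];  Q = [1, 5, 6] / [2, 7] / [3, 8] / [4] / [9];  common shape = (3, 2, 2, 1, 1)

Row-insert the values π_1, π_2, … into P one at a time, bumping the leftmost entry strictly greater than the inserted value down to the next row. The recording tableau Q records, in position (i, j), the step at which that cell was added to P.
  Insert 9 (step 1): P = [9];  Q = [1]
  Insert 6 (step 2): P = [6] / [9];  Q = [1] / [2]
  Insert 4 (step 3): P = [4] / [6] / [9];  Q = [1] / [2] / [3]
  Insert 2 (step 4): P = [2] / [4] / [6] / [9];  Q = [1] / [2] / [3] / [4]
  Insert 3 (step 5): P = [2, 3] / [4] / [6] / [9];  Q = [1, 5] / [2] / [3] / [4]
  Insert 8 (step 6): P = [2, 3, 8] / [4] / [6] / [9];  Q = [1, 5, 6] / [2] / [3] / [4]
  Insert 7 (step 7): P = [2, 3, 7] / [4, 8] / [6] / [9];  Q = [1, 5, 6] / [2, 7] / [3] / [4]
  Insert 5 (step 8): P = [2, 3, 5] / [4, 7] / [6, 8] / [9];  Q = [1, 5, 6] / [2, 7] / [3, 8] / [4]
  Insert 1 (step 9): P = [1, 3, 5] / [2, 7] / [4, 8] / [6] / [9];  Q = [1, 5, 6] / [2, 7] / [3, 8] / [4] / [9]
Final shape: (3, 2, 2, 1, 1).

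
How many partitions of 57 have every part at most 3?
p(57, parts ≤ 3) = 300

Use the recurrence p(n, m) = p(n, m−1) + p(n−m, m): either the largest part is < m (count p(n, m−1)) or the largest part is exactly m (remove one copy of m, count p(n−m, m)). With p(0, ·) = 1 this gives p(57, parts ≤ 3) = 300. (By conjugating Young diagrams, this also counts partitions of 57 into at most 3 parts.)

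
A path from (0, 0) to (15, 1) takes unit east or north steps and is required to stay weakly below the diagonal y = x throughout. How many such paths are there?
Number of paths = 15

By the reflection principle (André's argument), the number of monotone paths to (15, 1) with n ≤ m that never go above y = x is C(16, 15) − C(16, 16) = 16 − 1 = 15.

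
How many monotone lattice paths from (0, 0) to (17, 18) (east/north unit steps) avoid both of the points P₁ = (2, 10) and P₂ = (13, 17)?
Number of paths = 3916909596

Inclusion–exclusion. Total paths: C(35, 17) = 4537567650. Through P₁: C(12, 2)·C(23, 15) = 32360724. Through P₂: C(30, 13)·C(5, 4) = 598799250. Since P₁ is strictly southwest of P₂, a monotone path through both must visit P₁ then P₂; paths through both = C(12, 2)·C(18, 11)·C(5, 4) = 10501920. Avoid both = 4537567650 − 32360724 − 598799250 + 10501920 = 3916909596.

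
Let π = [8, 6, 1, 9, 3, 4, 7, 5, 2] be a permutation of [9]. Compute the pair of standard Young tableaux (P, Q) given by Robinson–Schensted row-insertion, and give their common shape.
P = [1, 2, 4, 5] / [3, 7] / [6, 9] / [8];  Q = [1, 4, 6, 7] / [2, 5] / [3, 8] / [9];  common shape = (4, 2, 2, 1)

Row-insert the values π_1, π_2, … into P one at a time, bumping the leftmost entry strictly greater than the inserted value down to the next row. The recording tableau Q records, in position (i, j), the step at which that cell was added to P.
  Insert 8 (step 1): P = [8];  Q = [1]
  Insert 6 (step 2): P = [6] / [8];  Q = [1] / [2]
  Insert 1 (step 3): P = [1] / [6] / [8];  Q = [1] / [2] / [3]
  Insert 9 (step 4): P = [1, 9] / [6] / [8];  Q = [1, 4] / [2] / [3]
  Insert 3 (step 5): P = [1, 3] / [6, 9] / [8];  Q = [1, 4] / [2, 5] / [3]
  Insert 4 (step 6): P = [1, 3, 4] / [6, 9] / [8];  Q = [1, 4, 6] / [2, 5] / [3]
  Insert 7 (step 7): P = [1, 3, 4, 7] / [6, 9] / [8];  Q = [1, 4, 6, 7] / [2, 5] / [3]
  Insert 5 (step 8): P = [1, 3, 4, 5] / [6, 7] / [8, 9];  Q = [1, 4, 6, 7] / [2, 5] / [3, 8]
  Insert 2 (step 9): P = [1, 2, 4, 5] / [3, 7] / [6, 9] / [8];  Q = [1, 4, 6, 7] / [2, 5] / [3, 8] / [9]
Final shape: (4, 2, 2, 1).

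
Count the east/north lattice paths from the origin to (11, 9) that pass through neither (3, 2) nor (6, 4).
Number of paths = 75890

Inclusion–exclusion. Total paths: C(20, 11) = 167960. Through P₁: C(5, 3)·C(15, 8) = 64350. Through P₂: C(10, 6)·C(10, 5) = 52920. Since P₁ is strictly southwest of P₂, a monotone path through both must visit P₁ then P₂; paths through both = C(5, 3)·C(5, 3)·C(10, 5) = 25200. Avoid both = 167960 − 64350 − 52920 + 25200 = 75890.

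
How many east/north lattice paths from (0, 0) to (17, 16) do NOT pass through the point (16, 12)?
Number of paths = 1014694335

Total paths from (0, 0) to (17, 16): C(33, 17) = 1166803110. Paths through (16, 12): (paths (0, 0) → (16, 12)) × (paths (16, 12) → (17, 16)) = C(28, 16) · C(5, 1) = 30421755 · 5 = 152108775. Avoidance count = 1166803110 − 152108775 = 1014694335.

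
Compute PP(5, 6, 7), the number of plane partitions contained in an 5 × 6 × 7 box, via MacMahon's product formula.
PP(5, 6, 7) = 739309710568

Evaluate the triple product over i = 1..5, j = 1..6, k = 1..7. The factors are (2/1) · (3/2) · (4/3) · (5/4) · (6/5) · (7/6) · (8/7) · (3/2) · … (210 factors total). The numerators and denominators telescope so the product is an integer; carrying out the multiplication exactly gives PP(5, 6, 7) = 739309710568.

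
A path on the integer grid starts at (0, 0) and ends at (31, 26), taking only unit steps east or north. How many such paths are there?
Number of paths = 12220888964329584

A monotone lattice path from (0, 0) to (31, 26) consists of 31 east steps and 26 north steps in some order, so it is determined by which 31 of the 57 steps are east. The count is C(57, 31) = 12220888964329584.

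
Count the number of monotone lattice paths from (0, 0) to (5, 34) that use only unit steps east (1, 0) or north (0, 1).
Number of paths = 575757

A monotone lattice path from (0, 0) to (5, 34) consists of 5 east steps and 34 north steps in some order, so it is determined by which 5 of the 39 steps are east. The count is C(39, 5) = 575757.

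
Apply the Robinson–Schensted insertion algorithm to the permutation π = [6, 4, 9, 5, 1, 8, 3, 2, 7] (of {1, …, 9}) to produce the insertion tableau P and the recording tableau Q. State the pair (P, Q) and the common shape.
P = [1, 2, 7] / [3, 5, 8] / [4, 9] / [6];  Q = [1, 3, 6] / [2, 4, 9] / [5, 7] / [8];  common shape = (3, 3, 2, 1)

Row-insert the values π_1, π_2, … into P one at a time, bumping the leftmost entry strictly greater than the inserted value down to the next row. The recording tableau Q records, in position (i, j), the step at which that cell was added to P.
  Insert 6 (step 1): P = [6];  Q = [1]
  Insert 4 (step 2): P = [4] / [6];  Q = [1] / [2]
  Insert 9 (step 3): P = [4, 9] / [6];  Q = [1, 3] / [2]
  Insert 5 (step 4): P = [4, 5] / [6, 9];  Q = [1, 3] / [2, 4]
  Insert 1 (step 5): P = [1, 5] / [4, 9] / [6];  Q = [1, 3] / [2, 4] / [5]
  Insert 8 (step 6): P = [1, 5, 8] / [4, 9] / [6];  Q = [1, 3, 6] / [2, 4] / [5]
  Insert 3 (step 7): P = [1, 3, 8] / [4, 5] / [6, 9];  Q = [1, 3, 6] / [2, 4] / [5, 7]
  Insert 2 (step 8): P = [1, 2, 8] / [3, 5] / [4, 9] / [6];  Q = [1, 3, 6] / [2, 4] / [5, 7] / [8]
  Insert 7 (step 9): P = [1, 2, 7] / [3, 5, 8] / [4, 9] / [6];  Q = [1, 3, 6] / [2, 4, 9] / [5, 7] / [8]
Final shape: (3, 3, 2, 1).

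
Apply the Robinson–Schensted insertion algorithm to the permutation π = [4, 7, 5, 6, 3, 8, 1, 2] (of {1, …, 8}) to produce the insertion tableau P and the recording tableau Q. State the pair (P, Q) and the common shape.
P = [1, 2, 6, 8] / [3, 5] / [4] / [7];  Q = [1, 2, 4, 6] / [3, 8] / [5] / [7];  common shape = (4, 2, 1, 1)

Row-insert the values π_1, π_2, … into P one at a time, bumping the leftmost entry strictly greater than the inserted value down to the next row. The recording tableau Q records, in position (i, j), the step at which that cell was added to P.
  Insert 4 (step 1): P = [4];  Q = [1]
  Insert 7 (step 2): P = [4, 7];  Q = [1, 2]
  Insert 5 (step 3): P = [4, 5] / [7];  Q = [1, 2] / [3]
  Insert 6 (step 4): P = [4, 5, 6] / [7];  Q = [1, 2, 4] / [3]
  Insert 3 (step 5): P = [3, 5, 6] / [4] / [7];  Q = [1, 2, 4] / [3] / [5]
  Insert 8 (step 6): P = [3, 5, 6, 8] / [4] / [7];  Q = [1, 2, 4, 6] / [3] / [5]
  Insert 1 (step 7): P = [1, 5, 6, 8] / [3] / [4] / [7];  Q = [1, 2, 4, 6] / [3] / [5] / [7]
  Insert 2 (step 8): P = [1, 2, 6, 8] / [3, 5] / [4] / [7];  Q = [1, 2, 4, 6] / [3, 8] / [5] / [7]
Final shape: (4, 2, 1, 1).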